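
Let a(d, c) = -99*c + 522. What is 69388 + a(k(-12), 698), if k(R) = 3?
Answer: 808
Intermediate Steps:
a(d, c) = 522 - 99*c
69388 + a(k(-12), 698) = 69388 + (522 - 99*698) = 69388 + (522 - 69102) = 69388 - 68580 = 808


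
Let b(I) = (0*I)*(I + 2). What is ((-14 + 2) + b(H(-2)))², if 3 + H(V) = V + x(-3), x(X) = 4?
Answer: 144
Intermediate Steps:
H(V) = 1 + V (H(V) = -3 + (V + 4) = -3 + (4 + V) = 1 + V)
b(I) = 0 (b(I) = 0*(2 + I) = 0)
((-14 + 2) + b(H(-2)))² = ((-14 + 2) + 0)² = (-12 + 0)² = (-12)² = 144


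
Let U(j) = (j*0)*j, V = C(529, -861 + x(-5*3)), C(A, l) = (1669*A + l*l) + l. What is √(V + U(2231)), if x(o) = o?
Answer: √1649401 ≈ 1284.3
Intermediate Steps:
C(A, l) = l + l² + 1669*A (C(A, l) = (1669*A + l²) + l = (l² + 1669*A) + l = l + l² + 1669*A)
V = 1649401 (V = (-861 - 5*3) + (-861 - 5*3)² + 1669*529 = (-861 - 15) + (-861 - 15)² + 882901 = -876 + (-876)² + 882901 = -876 + 767376 + 882901 = 1649401)
U(j) = 0 (U(j) = 0*j = 0)
√(V + U(2231)) = √(1649401 + 0) = √1649401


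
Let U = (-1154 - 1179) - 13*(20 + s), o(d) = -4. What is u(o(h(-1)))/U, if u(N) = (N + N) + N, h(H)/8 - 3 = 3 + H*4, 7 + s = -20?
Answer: 6/1121 ≈ 0.0053524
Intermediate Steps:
s = -27 (s = -7 - 20 = -27)
h(H) = 48 + 32*H (h(H) = 24 + 8*(3 + H*4) = 24 + 8*(3 + 4*H) = 24 + (24 + 32*H) = 48 + 32*H)
U = -2242 (U = (-1154 - 1179) - 13*(20 - 27) = -2333 - 13*(-7) = -2333 + 91 = -2242)
u(N) = 3*N (u(N) = 2*N + N = 3*N)
u(o(h(-1)))/U = (3*(-4))/(-2242) = -12*(-1/2242) = 6/1121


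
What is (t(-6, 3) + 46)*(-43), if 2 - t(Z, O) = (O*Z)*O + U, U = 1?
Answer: -4343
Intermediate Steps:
t(Z, O) = 1 - Z*O² (t(Z, O) = 2 - ((O*Z)*O + 1) = 2 - (Z*O² + 1) = 2 - (1 + Z*O²) = 2 + (-1 - Z*O²) = 1 - Z*O²)
(t(-6, 3) + 46)*(-43) = ((1 - 1*(-6)*3²) + 46)*(-43) = ((1 - 1*(-6)*9) + 46)*(-43) = ((1 + 54) + 46)*(-43) = (55 + 46)*(-43) = 101*(-43) = -4343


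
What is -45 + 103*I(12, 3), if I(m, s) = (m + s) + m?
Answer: 2736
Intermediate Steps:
I(m, s) = s + 2*m
-45 + 103*I(12, 3) = -45 + 103*(3 + 2*12) = -45 + 103*(3 + 24) = -45 + 103*27 = -45 + 2781 = 2736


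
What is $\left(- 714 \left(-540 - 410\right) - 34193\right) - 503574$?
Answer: $140533$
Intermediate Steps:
$\left(- 714 \left(-540 - 410\right) - 34193\right) - 503574 = \left(\left(-714\right) \left(-950\right) - 34193\right) - 503574 = \left(678300 - 34193\right) - 503574 = 644107 - 503574 = 140533$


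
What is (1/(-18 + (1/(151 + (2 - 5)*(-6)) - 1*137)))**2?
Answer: 28561/686125636 ≈ 4.1627e-5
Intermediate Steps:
(1/(-18 + (1/(151 + (2 - 5)*(-6)) - 1*137)))**2 = (1/(-18 + (1/(151 - 3*(-6)) - 137)))**2 = (1/(-18 + (1/(151 + 18) - 137)))**2 = (1/(-18 + (1/169 - 137)))**2 = (1/(-18 - 23152/169))**2 = (1/(-26194/169))**2 = (-169/26194)**2 = 28561/686125636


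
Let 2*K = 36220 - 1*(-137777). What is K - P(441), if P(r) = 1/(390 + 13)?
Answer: 70120789/806 ≈ 86999.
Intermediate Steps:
K = 173997/2 (K = (36220 - 1*(-137777))/2 = (36220 + 137777)/2 = (1/2)*173997 = 173997/2 ≈ 86999.)
P(r) = 1/403
K - P(441) = 173997/2 - 1*1/403 = 173997/2 - 1/403 = 70120789/806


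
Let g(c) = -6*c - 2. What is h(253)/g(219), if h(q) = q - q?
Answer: 0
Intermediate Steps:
h(q) = 0
g(c) = -2 - 6*c
h(253)/g(219) = 0/(-2 - 6*219) = 0/(-2 - 1314) = 0/(-1316) = 0*(-1/1316) = 0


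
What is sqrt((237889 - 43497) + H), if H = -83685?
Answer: sqrt(110707) ≈ 332.73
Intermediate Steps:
sqrt((237889 - 43497) + H) = sqrt((237889 - 43497) - 83685) = sqrt(194392 - 83685) = sqrt(110707)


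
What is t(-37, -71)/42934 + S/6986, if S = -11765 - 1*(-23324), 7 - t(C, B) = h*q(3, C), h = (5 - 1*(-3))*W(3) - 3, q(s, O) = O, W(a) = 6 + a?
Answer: 257079133/149968462 ≈ 1.7142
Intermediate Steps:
h = 69 (h = (5 - 1*(-3))*(6 + 3) - 3 = (5 + 3)*9 - 3 = 8*9 - 3 = 72 - 3 = 69)
t(C, B) = 7 - 69*C
S = 11559 (S = -11765 + 23324 = 11559)
t(-37, -71)/42934 + S/6986 = (7 - 69*(-37))/42934 + 11559/6986 = (7 + 2553)*(1/42934) + 11559*(1/6986) = 2560*(1/42934) + 11559/6986 = 1280/21467 + 11559/6986 = 257079133/149968462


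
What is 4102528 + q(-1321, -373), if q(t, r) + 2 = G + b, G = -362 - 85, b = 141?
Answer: 4102220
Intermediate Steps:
G = -447
q(t, r) = -308 (q(t, r) = -2 + (-447 + 141) = -2 - 306 = -308)
4102528 + q(-1321, -373) = 4102528 - 308 = 4102220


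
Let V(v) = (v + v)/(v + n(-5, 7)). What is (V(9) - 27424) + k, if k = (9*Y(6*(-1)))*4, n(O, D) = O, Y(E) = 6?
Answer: -54407/2 ≈ -27204.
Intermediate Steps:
V(v) = 2*v/(-5 + v) (V(v) = (v + v)/(v - 5) = (2*v)/(-5 + v) = 2*v/(-5 + v))
k = 216 (k = (9*6)*4 = 54*4 = 216)
(V(9) - 27424) + k = (2*9/(-5 + 9) - 27424) + 216 = (2*9/4 - 27424) + 216 = (2*9*(1/4) - 27424) + 216 = (9/2 - 27424) + 216 = -54839/2 + 216 = -54407/2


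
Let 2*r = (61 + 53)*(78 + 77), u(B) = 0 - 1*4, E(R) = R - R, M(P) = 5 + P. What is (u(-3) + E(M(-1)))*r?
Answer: -35340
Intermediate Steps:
E(R) = 0
u(B) = -4 (u(B) = 0 - 4 = -4)
r = 8835 (r = ((61 + 53)*(78 + 77))/2 = (114*155)/2 = (½)*17670 = 8835)
(u(-3) + E(M(-1)))*r = (-4 + 0)*8835 = -4*8835 = -35340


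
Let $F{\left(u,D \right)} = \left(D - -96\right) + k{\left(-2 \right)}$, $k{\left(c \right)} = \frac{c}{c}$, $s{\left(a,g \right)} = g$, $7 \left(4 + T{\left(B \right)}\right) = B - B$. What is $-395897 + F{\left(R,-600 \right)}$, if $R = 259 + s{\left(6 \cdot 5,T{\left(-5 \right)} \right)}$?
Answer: $-396400$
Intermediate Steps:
$T{\left(B \right)} = -4$ ($T{\left(B \right)} = -4 + \frac{B - B}{7} = -4 + \frac{1}{7} \cdot 0 = -4 + 0 = -4$)
$R = 255$ ($R = 259 - 4 = 255$)
$k{\left(c \right)} = 1$
$F{\left(u,D \right)} = 97 + D$ ($F{\left(u,D \right)} = \left(D - -96\right) + 1 = \left(D + 96\right) + 1 = \left(96 + D\right) + 1 = 97 + D$)
$-395897 + F{\left(R,-600 \right)} = -395897 + \left(97 - 600\right) = -395897 - 503 = -396400$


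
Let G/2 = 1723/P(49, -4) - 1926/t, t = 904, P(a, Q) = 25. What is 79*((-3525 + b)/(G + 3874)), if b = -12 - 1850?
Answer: -2404487450/22642821 ≈ -106.19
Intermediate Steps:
b = -1862
G = 754721/5650 (G = 2*(1723/25 - 1926/904) = 2*(1723*(1/25) - 1926*1/904) = 2*(1723/25 - 963/452) = 2*(754721/11300) = 754721/5650 ≈ 133.58)
79*((-3525 + b)/(G + 3874)) = 79*((-3525 - 1862)/(754721/5650 + 3874)) = 79*(-5387/22642821/5650) = 79*(-5387*5650/22642821) = 79*(-30436550/22642821) = -2404487450/22642821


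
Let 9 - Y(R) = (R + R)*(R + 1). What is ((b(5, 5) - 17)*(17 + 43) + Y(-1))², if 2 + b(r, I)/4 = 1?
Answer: 1565001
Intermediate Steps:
b(r, I) = -4 (b(r, I) = -8 + 4*1 = -8 + 4 = -4)
Y(R) = 9 - 2*R*(1 + R) (Y(R) = 9 - (R + R)*(R + 1) = 9 - 2*R*(1 + R))
((b(5, 5) - 17)*(17 + 43) + Y(-1))² = ((-4 - 17)*(17 + 43) + (9 - 2*(-1) - 2*(-1)²))² = (-21*60 + (9 + 2 - 2*1))² = (-1260 + (9 + 2 - 2))² = (-1260 + 9)² = (-1251)² = 1565001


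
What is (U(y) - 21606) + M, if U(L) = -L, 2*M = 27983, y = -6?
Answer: -15217/2 ≈ -7608.5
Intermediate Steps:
M = 27983/2 (M = (1/2)*27983 = 27983/2 ≈ 13992.)
(U(y) - 21606) + M = (-1*(-6) - 21606) + 27983/2 = (6 - 21606) + 27983/2 = -21600 + 27983/2 = -15217/2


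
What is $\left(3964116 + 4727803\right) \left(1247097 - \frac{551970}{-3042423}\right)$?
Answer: $\frac{3664317142272855991}{338047} \approx 1.084 \cdot 10^{13}$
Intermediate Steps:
$\left(3964116 + 4727803\right) \left(1247097 - \frac{551970}{-3042423}\right) = 8691919 \left(1247097 - - \frac{61330}{338047}\right) = 8691919 \left(1247097 + \frac{61330}{338047}\right) = 8691919 \cdot \frac{421577460889}{338047} = \frac{3664317142272855991}{338047}$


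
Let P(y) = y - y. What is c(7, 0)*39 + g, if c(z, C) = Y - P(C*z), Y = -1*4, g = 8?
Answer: -148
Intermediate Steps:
P(y) = 0
Y = -4
c(z, C) = -4 (c(z, C) = -4 - 1*0 = -4 + 0 = -4)
c(7, 0)*39 + g = -4*39 + 8 = -156 + 8 = -148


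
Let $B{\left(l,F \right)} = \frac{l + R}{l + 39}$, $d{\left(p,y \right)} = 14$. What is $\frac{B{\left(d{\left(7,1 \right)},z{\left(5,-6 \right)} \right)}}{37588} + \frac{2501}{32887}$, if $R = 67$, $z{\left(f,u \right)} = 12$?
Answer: $\frac{4985066011}{65516297468} \approx 0.076089$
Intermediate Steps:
$B{\left(l,F \right)} = \frac{67 + l}{39 + l}$ ($B{\left(l,F \right)} = \frac{l + 67}{l + 39} = \frac{67 + l}{39 + l}$)
$\frac{B{\left(d{\left(7,1 \right)},z{\left(5,-6 \right)} \right)}}{37588} + \frac{2501}{32887} = \frac{\frac{1}{39 + 14} \left(67 + 14\right)}{37588} + \frac{2501}{32887} = \frac{1}{53} \cdot 81 \cdot \frac{1}{37588} + 2501 \cdot \frac{1}{32887} = \frac{1}{53} \cdot 81 \cdot \frac{1}{37588} + \frac{2501}{32887} = \frac{81}{53} \cdot \frac{1}{37588} + \frac{2501}{32887} = \frac{81}{1992164} + \frac{2501}{32887} = \frac{4985066011}{65516297468}$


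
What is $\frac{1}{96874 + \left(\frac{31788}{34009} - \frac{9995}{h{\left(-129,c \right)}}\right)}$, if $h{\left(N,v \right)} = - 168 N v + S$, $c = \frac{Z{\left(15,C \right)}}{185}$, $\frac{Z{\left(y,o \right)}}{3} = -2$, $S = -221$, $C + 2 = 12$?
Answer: $\frac{5812716253}{563169392594393} \approx 1.0321 \cdot 10^{-5}$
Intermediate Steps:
$C = 10$ ($C = -2 + 12 = 10$)
$Z{\left(y,o \right)} = -6$ ($Z{\left(y,o \right)} = 3 \left(-2\right) = -6$)
$c = - \frac{6}{185} \approx -0.032432$
$h{\left(N,v \right)} = -221 - 168 N v$ ($h{\left(N,v \right)} = - 168 N v - 221 = -221 - 168 N v$)
$\frac{1}{96874 + \left(\frac{31788}{34009} - \frac{9995}{h{\left(-129,c \right)}}\right)} = \frac{1}{96874 - \left(- \frac{31788}{34009} + \frac{9995}{-221 - \left(-21672\right) \left(- \frac{6}{185}\right)}\right)} = \frac{1}{96874 - \left(- \frac{31788}{34009} + \frac{9995}{-221 - \frac{130032}{185}}\right)} = \frac{1}{96874 - \left(- \frac{31788}{34009} + \frac{9995}{- \frac{170917}{185}}\right)} = \frac{1}{96874 + \left(\frac{31788}{34009} - - \frac{1849075}{170917}\right)} = \frac{1}{96874 + \left(\frac{31788}{34009} + \frac{1849075}{170917}\right)} = \frac{1}{96874 + \frac{68318301271}{5812716253}} = \frac{1}{\frac{563169392594393}{5812716253}} = \frac{5812716253}{563169392594393}$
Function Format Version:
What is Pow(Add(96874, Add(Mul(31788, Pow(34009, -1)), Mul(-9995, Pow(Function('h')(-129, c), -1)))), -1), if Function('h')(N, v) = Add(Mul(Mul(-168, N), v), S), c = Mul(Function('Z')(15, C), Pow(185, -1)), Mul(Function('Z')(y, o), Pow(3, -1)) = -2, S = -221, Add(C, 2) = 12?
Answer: Rational(5812716253, 563169392594393) ≈ 1.0321e-5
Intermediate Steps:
C = 10 (C = Add(-2, 12) = 10)
Function('Z')(y, o) = -6 (Function('Z')(y, o) = Mul(3, -2) = -6)
c = Rational(-6, 185) (c = Mul(-6, Pow(185, -1)) = Mul(-6, Rational(1, 185)) = Rational(-6, 185) ≈ -0.032432)
Function('h')(N, v) = Add(-221, Mul(-168, N, v)) (Function('h')(N, v) = Add(Mul(Mul(-168, N), v), -221) = Add(Mul(-168, N, v), -221) = Add(-221, Mul(-168, N, v)))
Pow(Add(96874, Add(Mul(31788, Pow(34009, -1)), Mul(-9995, Pow(Function('h')(-129, c), -1)))), -1) = Pow(Add(96874, Add(Mul(31788, Pow(34009, -1)), Mul(-9995, Pow(Add(-221, Mul(-168, -129, Rational(-6, 185))), -1)))), -1) = Pow(Add(96874, Add(Mul(31788, Rational(1, 34009)), Mul(-9995, Pow(Add(-221, Rational(-130032, 185)), -1)))), -1) = Pow(Add(96874, Add(Rational(31788, 34009), Mul(-9995, Pow(Rational(-170917, 185), -1)))), -1) = Pow(Add(96874, Add(Rational(31788, 34009), Mul(-9995, Rational(-185, 170917)))), -1) = Pow(Add(96874, Add(Rational(31788, 34009), Rational(1849075, 170917))), -1) = Pow(Add(96874, Rational(68318301271, 5812716253)), -1) = Pow(Rational(563169392594393, 5812716253), -1) = Rational(5812716253, 563169392594393)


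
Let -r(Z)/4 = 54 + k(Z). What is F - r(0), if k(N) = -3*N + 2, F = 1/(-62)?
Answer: 13887/62 ≈ 223.98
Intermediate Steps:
F = -1/62 ≈ -0.016129
k(N) = 2 - 3*N
r(Z) = -224 + 12*Z (r(Z) = -4*(54 + (2 - 3*Z)) = -4*(56 - 3*Z) = -224 + 12*Z)
F - r(0) = -1/62 - (-224 + 12*0) = -1/62 - (-224 + 0) = -1/62 - 1*(-224) = -1/62 + 224 = 13887/62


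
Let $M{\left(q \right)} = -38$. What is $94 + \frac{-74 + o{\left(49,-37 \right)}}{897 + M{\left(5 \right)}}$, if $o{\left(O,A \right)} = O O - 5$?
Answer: $\frac{83068}{859} \approx 96.703$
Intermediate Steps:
$o{\left(O,A \right)} = -5 + O^{2}$ ($o{\left(O,A \right)} = O^{2} - 5 = -5 + O^{2}$)
$94 + \frac{-74 + o{\left(49,-37 \right)}}{897 + M{\left(5 \right)}} = 94 + \frac{-74 - \left(5 - 49^{2}\right)}{897 - 38} = 94 + \frac{-74 + \left(-5 + 2401\right)}{859} = 94 + \left(-74 + 2396\right) \frac{1}{859} = 94 + 2322 \cdot \frac{1}{859} = 94 + \frac{2322}{859} = \frac{83068}{859}$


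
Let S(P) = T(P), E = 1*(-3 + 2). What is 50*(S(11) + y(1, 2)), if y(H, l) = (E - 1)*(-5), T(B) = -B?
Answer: -50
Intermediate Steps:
E = -1 (E = 1*(-1) = -1)
S(P) = -P
y(H, l) = 10 (y(H, l) = (-1 - 1)*(-5) = -2*(-5) = 10)
50*(S(11) + y(1, 2)) = 50*(-1*11 + 10) = 50*(-11 + 10) = 50*(-1) = -50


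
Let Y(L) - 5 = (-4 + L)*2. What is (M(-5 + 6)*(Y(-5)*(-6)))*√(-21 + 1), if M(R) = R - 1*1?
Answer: 0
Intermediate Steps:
Y(L) = -3 + 2*L (Y(L) = 5 + (-4 + L)*2 = 5 + (-8 + 2*L) = -3 + 2*L)
M(R) = -1 + R (M(R) = R - 1 = -1 + R)
(M(-5 + 6)*(Y(-5)*(-6)))*√(-21 + 1) = ((-1 + (-5 + 6))*((-3 + 2*(-5))*(-6)))*√(-21 + 1) = ((-1 + 1)*((-3 - 10)*(-6)))*√(-20) = (0*(-13*(-6)))*(2*I*√5) = (0*78)*(2*I*√5) = 0*(2*I*√5) = 0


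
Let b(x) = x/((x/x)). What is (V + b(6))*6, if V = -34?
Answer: -168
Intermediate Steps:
b(x) = x (b(x) = x/1 = x*1 = x)
(V + b(6))*6 = (-34 + 6)*6 = -28*6 = -168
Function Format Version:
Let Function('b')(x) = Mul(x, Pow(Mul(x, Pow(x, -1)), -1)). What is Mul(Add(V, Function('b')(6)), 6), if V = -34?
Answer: -168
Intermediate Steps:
Function('b')(x) = x (Function('b')(x) = Mul(x, Pow(1, -1)) = Mul(x, 1) = x)
Mul(Add(V, Function('b')(6)), 6) = Mul(Add(-34, 6), 6) = Mul(-28, 6) = -168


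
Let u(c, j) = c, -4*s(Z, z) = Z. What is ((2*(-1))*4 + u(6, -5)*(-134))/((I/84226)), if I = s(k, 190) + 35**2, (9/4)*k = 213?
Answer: -51293634/901 ≈ -56930.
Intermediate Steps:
k = 284/3 (k = (4/9)*213 = 284/3 ≈ 94.667)
s(Z, z) = -Z/4
I = 3604/3 (I = -1/4*284/3 + 35**2 = -71/3 + 1225 = 3604/3 ≈ 1201.3)
((2*(-1))*4 + u(6, -5)*(-134))/((I/84226)) = ((2*(-1))*4 + 6*(-134))/(((3604/3)/84226)) = (-2*4 - 804)/(((3604/3)*(1/84226))) = (-8 - 804)/(1802/126339) = -812*126339/1802 = -51293634/901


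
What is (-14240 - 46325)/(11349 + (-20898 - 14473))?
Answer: 60565/24022 ≈ 2.5212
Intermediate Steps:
(-14240 - 46325)/(11349 + (-20898 - 14473)) = -60565/(11349 - 35371) = -60565/(-24022) = -60565*(-1/24022) = 60565/24022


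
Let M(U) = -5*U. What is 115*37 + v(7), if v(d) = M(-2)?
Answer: 4265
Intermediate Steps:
v(d) = 10 (v(d) = -5*(-2) = 10)
115*37 + v(7) = 115*37 + 10 = 4255 + 10 = 4265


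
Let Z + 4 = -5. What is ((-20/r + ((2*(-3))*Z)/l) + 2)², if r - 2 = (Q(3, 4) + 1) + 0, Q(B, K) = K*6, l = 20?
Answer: 1142761/72900 ≈ 15.676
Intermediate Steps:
Z = -9 (Z = -4 - 5 = -9)
Q(B, K) = 6*K
r = 27 (r = 2 + ((6*4 + 1) + 0) = 2 + ((24 + 1) + 0) = 2 + (25 + 0) = 2 + 25 = 27)
((-20/r + ((2*(-3))*Z)/l) + 2)² = ((-20/27 + ((2*(-3))*(-9))/20) + 2)² = ((-20*1/27 - 6*(-9)*(1/20)) + 2)² = ((-20/27 + 54*(1/20)) + 2)² = ((-20/27 + 27/10) + 2)² = (529/270 + 2)² = (1069/270)² = 1142761/72900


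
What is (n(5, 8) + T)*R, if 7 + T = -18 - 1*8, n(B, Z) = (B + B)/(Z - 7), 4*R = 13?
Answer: -299/4 ≈ -74.750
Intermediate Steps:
R = 13/4 (R = (¼)*13 = 13/4 ≈ 3.2500)
n(B, Z) = 2*B/(-7 + Z) (n(B, Z) = (2*B)/(-7 + Z) = 2*B/(-7 + Z))
T = -33 (T = -7 + (-18 - 1*8) = -7 + (-18 - 8) = -7 - 26 = -33)
(n(5, 8) + T)*R = (2*5/(-7 + 8) - 33)*(13/4) = (2*5/1 - 33)*(13/4) = (2*5*1 - 33)*(13/4) = (10 - 33)*(13/4) = -23*13/4 = -299/4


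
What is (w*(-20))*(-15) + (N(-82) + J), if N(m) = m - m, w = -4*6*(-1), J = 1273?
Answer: 8473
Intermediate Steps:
w = 24 (w = -24*(-1) = 24)
N(m) = 0
(w*(-20))*(-15) + (N(-82) + J) = (24*(-20))*(-15) + (0 + 1273) = -480*(-15) + 1273 = 7200 + 1273 = 8473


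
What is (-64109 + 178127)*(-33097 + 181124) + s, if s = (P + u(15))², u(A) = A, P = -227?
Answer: 16877787430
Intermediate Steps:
s = 44944 (s = (-227 + 15)² = (-212)² = 44944)
(-64109 + 178127)*(-33097 + 181124) + s = (-64109 + 178127)*(-33097 + 181124) + 44944 = 114018*148027 + 44944 = 16877742486 + 44944 = 16877787430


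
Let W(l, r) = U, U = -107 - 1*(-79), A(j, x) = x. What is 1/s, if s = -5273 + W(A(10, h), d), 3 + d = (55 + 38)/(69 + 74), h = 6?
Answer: -1/5301 ≈ -0.00018864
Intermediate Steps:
d = -336/143 (d = -3 + (55 + 38)/(69 + 74) = -3 + 93/143 = -336/143 ≈ -2.3497)
U = -28 (U = -107 + 79 = -28)
W(l, r) = -28
s = -5301 (s = -5273 - 28 = -5301)
1/s = 1/(-5301) = -1/5301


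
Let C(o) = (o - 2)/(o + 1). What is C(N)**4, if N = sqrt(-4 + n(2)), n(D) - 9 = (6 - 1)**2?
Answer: (2 - sqrt(30))**4/(1 + sqrt(30))**4 ≈ 0.083057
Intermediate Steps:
n(D) = 34 (n(D) = 9 + (6 - 1)**2 = 9 + 5**2 = 9 + 25 = 34)
N = sqrt(30) (N = sqrt(-4 + 34) = sqrt(30) ≈ 5.4772)
C(o) = (-2 + o)/(1 + o)
C(N)**4 = ((-2 + sqrt(30))/(1 + sqrt(30)))**4 = (-2 + sqrt(30))**4/(1 + sqrt(30))**4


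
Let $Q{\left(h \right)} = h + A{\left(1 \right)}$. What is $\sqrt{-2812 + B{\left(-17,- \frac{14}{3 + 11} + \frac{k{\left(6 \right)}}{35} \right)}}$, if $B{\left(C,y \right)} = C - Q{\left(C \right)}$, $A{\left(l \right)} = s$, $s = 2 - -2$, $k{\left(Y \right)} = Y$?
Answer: $16 i \sqrt{11} \approx 53.066 i$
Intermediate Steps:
$s = 4$ ($s = 2 + 2 = 4$)
$A{\left(l \right)} = 4$
$Q{\left(h \right)} = 4 + h$ ($Q{\left(h \right)} = h + 4 = 4 + h$)
$B{\left(C,y \right)} = -4$ ($B{\left(C,y \right)} = C - \left(4 + C\right) = -4$)
$\sqrt{-2812 + B{\left(-17,- \frac{14}{3 + 11} + \frac{k{\left(6 \right)}}{35} \right)}} = \sqrt{-2812 - 4} = \sqrt{-2816} = 16 i \sqrt{11}$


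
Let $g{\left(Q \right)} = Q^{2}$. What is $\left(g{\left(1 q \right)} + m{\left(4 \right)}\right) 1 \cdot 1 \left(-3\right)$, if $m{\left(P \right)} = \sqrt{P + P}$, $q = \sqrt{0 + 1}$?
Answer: $-3 - 6 \sqrt{2} \approx -11.485$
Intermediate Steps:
$q = 1$ ($q = \sqrt{1} = 1$)
$m{\left(P \right)} = \sqrt{2} \sqrt{P}$ ($m{\left(P \right)} = \sqrt{2 P} = \sqrt{2} \sqrt{P}$)
$\left(g{\left(1 q \right)} + m{\left(4 \right)}\right) 1 \cdot 1 \left(-3\right) = \left(\left(1 \cdot 1\right)^{2} + \sqrt{2} \sqrt{4}\right) 1 \cdot 1 \left(-3\right) = \left(1^{2} + \sqrt{2} \cdot 2\right) 1 \left(-3\right) = \left(1 + 2 \sqrt{2}\right) \left(-3\right) = -3 - 6 \sqrt{2}$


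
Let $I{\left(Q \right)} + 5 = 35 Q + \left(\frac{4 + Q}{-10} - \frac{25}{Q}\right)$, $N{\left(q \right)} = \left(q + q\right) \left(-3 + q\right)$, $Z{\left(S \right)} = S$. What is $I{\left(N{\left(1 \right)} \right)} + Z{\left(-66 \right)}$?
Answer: $- \frac{819}{4} \approx -204.75$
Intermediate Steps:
$N{\left(q \right)} = 2 q \left(-3 + q\right)$
$I{\left(Q \right)} = - \frac{27}{5} - \frac{25}{Q} + \frac{349 Q}{10}$ ($I{\left(Q \right)} = -5 + \left(35 Q + \left(\frac{4 + Q}{-10} - \frac{25}{Q}\right)\right) = -5 + \left(35 Q + \left(\left(4 + Q\right) \left(- \frac{1}{10}\right) - \frac{25}{Q}\right)\right) = -5 - \left(\frac{2}{5} + \frac{25}{Q} - \frac{349 Q}{10}\right) = - \frac{27}{5} - \frac{25}{Q} + \frac{349 Q}{10}$)
$I{\left(N{\left(1 \right)} \right)} + Z{\left(-66 \right)} = \frac{-250 + 2 \cdot 1 \left(-3 + 1\right) \left(-54 + 349 \cdot 2 \cdot 1 \left(-3 + 1\right)\right)}{10 \cdot 2 \cdot 1 \left(-3 + 1\right)} - 66 = \frac{-250 + 2 \cdot 1 \left(-2\right) \left(-54 + 349 \cdot 2 \cdot 1 \left(-2\right)\right)}{10 \cdot 2 \cdot 1 \left(-2\right)} - 66 = \frac{-250 - 4 \left(-54 + 349 \left(-4\right)\right)}{10 \left(-4\right)} - 66 = \frac{1}{10} \left(- \frac{1}{4}\right) \left(-250 - 4 \left(-54 - 1396\right)\right) - 66 = \frac{1}{10} \left(- \frac{1}{4}\right) \left(-250 - -5800\right) - 66 = \frac{1}{10} \left(- \frac{1}{4}\right) \left(-250 + 5800\right) - 66 = \frac{1}{10} \left(- \frac{1}{4}\right) 5550 - 66 = - \frac{555}{4} - 66 = - \frac{819}{4}$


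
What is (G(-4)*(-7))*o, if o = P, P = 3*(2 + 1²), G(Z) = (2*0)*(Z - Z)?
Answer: 0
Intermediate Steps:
G(Z) = 0 (G(Z) = 0*0 = 0)
P = 9 (P = 3*(2 + 1) = 3*3 = 9)
o = 9
(G(-4)*(-7))*o = (0*(-7))*9 = 0*9 = 0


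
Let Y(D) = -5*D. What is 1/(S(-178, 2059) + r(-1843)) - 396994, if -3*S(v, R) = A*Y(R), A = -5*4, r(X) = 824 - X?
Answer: -78564715609/197899 ≈ -3.9699e+5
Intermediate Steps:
A = -20
S(v, R) = -100*R/3 (S(v, R) = -(-20)*(-5*R)/3 = -100*R/3)
1/(S(-178, 2059) + r(-1843)) - 396994 = 1/(-100/3*2059 + (824 - 1*(-1843))) - 396994 = 1/(-205900/3 + (824 + 1843)) - 396994 = 1/(-205900/3 + 2667) - 396994 = 1/(-197899/3) - 396994 = -3/197899 - 396994 = -78564715609/197899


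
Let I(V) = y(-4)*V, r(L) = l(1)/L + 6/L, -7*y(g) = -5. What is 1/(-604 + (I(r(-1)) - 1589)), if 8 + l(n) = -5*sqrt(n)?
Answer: -1/2188 ≈ -0.00045704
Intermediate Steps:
y(g) = 5/7 (y(g) = -1/7*(-5) = 5/7)
l(n) = -8 - 5*sqrt(n)
r(L) = -7/L (r(L) = (-8 - 5*sqrt(1))/L + 6/L = (-8 - 5*1)/L + 6/L = (-8 - 5)/L + 6/L = -13/L + 6/L = -7/L)
I(V) = 5*V/7
1/(-604 + (I(r(-1)) - 1589)) = 1/(-604 + (5*(-7/(-1))/7 - 1589)) = 1/(-604 + (5*(-7*(-1))/7 - 1589)) = 1/(-604 + ((5/7)*7 - 1589)) = 1/(-604 + (5 - 1589)) = 1/(-604 - 1584) = 1/(-2188) = -1/2188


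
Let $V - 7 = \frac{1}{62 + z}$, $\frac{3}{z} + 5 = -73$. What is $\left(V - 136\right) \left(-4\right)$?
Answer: $\frac{831172}{1611} \approx 515.94$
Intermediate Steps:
$z = - \frac{1}{26}$ ($z = \frac{3}{-5 - 73} = \frac{3}{-78} = 3 \left(- \frac{1}{78}\right) = - \frac{1}{26} \approx -0.038462$)
$V = \frac{11303}{1611}$ ($V = 7 + \frac{1}{62 - \frac{1}{26}} = 7 + \frac{1}{\frac{1611}{26}} = 7 + \frac{26}{1611} = \frac{11303}{1611} \approx 7.0161$)
$\left(V - 136\right) \left(-4\right) = \left(\frac{11303}{1611} - 136\right) \left(-4\right) = \left(- \frac{207793}{1611}\right) \left(-4\right) = \frac{831172}{1611}$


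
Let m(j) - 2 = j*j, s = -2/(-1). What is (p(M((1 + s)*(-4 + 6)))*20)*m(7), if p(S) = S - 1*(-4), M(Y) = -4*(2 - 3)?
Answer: 8160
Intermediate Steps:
s = 2 (s = -2*(-1) = 2)
m(j) = 2 + j² (m(j) = 2 + j*j = 2 + j²)
M(Y) = 4 (M(Y) = -4*(-1) = 4)
p(S) = 4 + S (p(S) = S + 4 = 4 + S)
(p(M((1 + s)*(-4 + 6)))*20)*m(7) = ((4 + 4)*20)*(2 + 7²) = (8*20)*(2 + 49) = 160*51 = 8160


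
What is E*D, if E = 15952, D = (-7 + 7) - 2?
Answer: -31904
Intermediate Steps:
D = -2 (D = 0 - 2 = -2)
E*D = 15952*(-2) = -31904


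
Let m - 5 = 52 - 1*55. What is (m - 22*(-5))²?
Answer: 12544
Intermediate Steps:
m = 2 (m = 5 + (52 - 1*55) = 5 + (52 - 55) = 5 - 3 = 2)
(m - 22*(-5))² = (2 - 22*(-5))² = (2 + 110)² = 112² = 12544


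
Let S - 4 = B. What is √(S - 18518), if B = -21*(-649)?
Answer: I*√4885 ≈ 69.893*I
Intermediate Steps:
B = 13629
S = 13633 (S = 4 + 13629 = 13633)
√(S - 18518) = √(13633 - 18518) = √(-4885) = I*√4885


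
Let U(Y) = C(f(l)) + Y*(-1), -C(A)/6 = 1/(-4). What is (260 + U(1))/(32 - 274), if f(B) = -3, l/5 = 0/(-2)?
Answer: -521/484 ≈ -1.0764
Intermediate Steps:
l = 0 (l = 5*(0/(-2)) = 5*(0*(-½)) = 5*0 = 0)
C(A) = 3/2 (C(A) = -6/(-4) = -6*(-1)/4 = -6*(-¼) = 3/2)
U(Y) = 3/2 - Y (U(Y) = 3/2 + Y*(-1) = 3/2 - Y)
(260 + U(1))/(32 - 274) = (260 + (3/2 - 1*1))/(32 - 274) = (260 + (3/2 - 1))/(-242) = (260 + ½)*(-1/242) = (521/2)*(-1/242) = -521/484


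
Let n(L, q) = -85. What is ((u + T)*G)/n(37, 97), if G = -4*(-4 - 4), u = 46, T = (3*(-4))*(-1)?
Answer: -1856/85 ≈ -21.835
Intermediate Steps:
T = 12 (T = -12*(-1) = 12)
G = 32 (G = -4*(-8) = 32)
((u + T)*G)/n(37, 97) = ((46 + 12)*32)/(-85) = (58*32)*(-1/85) = 1856*(-1/85) = -1856/85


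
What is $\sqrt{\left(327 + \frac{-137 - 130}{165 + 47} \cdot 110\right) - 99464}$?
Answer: $\frac{i \sqrt{1115459942}}{106} \approx 315.08 i$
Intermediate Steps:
$\sqrt{\left(327 + \frac{-137 - 130}{165 + 47} \cdot 110\right) - 99464} = \sqrt{\left(327 + - \frac{267}{212} \cdot 110\right) - 99464} = \sqrt{\left(327 + \left(-267\right) \frac{1}{212} \cdot 110\right) - 99464} = \sqrt{\left(327 - \frac{14685}{106}\right) - 99464} = \sqrt{\frac{19977}{106} - 99464} = \sqrt{- \frac{10523207}{106}} = \frac{i \sqrt{1115459942}}{106}$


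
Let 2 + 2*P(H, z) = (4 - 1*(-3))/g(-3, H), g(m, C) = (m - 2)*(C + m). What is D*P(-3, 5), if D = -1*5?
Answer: 53/12 ≈ 4.4167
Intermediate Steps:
g(m, C) = (-2 + m)*(C + m)
D = -5
P(H, z) = -1 + 7/(2*(15 - 5*H)) (P(H, z) = -1 + ((4 - 1*(-3))/((-3)² - 2*H - 2*(-3) + H*(-3)))/2 = -1 + ((4 + 3)/(9 - 2*H + 6 - 3*H))/2 = -1 + (7/(15 - 5*H))/2 = -1 + 7/(2*(15 - 5*H)))
D*P(-3, 5) = -5*(-23/10 - 3)/(3 - 1*(-3)) = -5*(-53)/((3 + 3)*10) = -5*(-53)/(6*10) = -5*(-53/60) = 53/12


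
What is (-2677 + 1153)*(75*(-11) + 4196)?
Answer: -5137404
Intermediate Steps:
(-2677 + 1153)*(75*(-11) + 4196) = -1524*(-825 + 4196) = -1524*3371 = -5137404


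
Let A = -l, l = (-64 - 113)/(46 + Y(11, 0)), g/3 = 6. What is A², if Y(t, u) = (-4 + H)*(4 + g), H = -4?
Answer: 31329/16900 ≈ 1.8538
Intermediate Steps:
g = 18 (g = 3*6 = 18)
Y(t, u) = -176 (Y(t, u) = (-4 - 4)*(4 + 18) = -8*22 = -176)
l = 177/130 (l = (-64 - 113)/(46 - 176) = -177/(-130) = -177*(-1/130) = 177/130 ≈ 1.3615)
A = -177/130 (A = -1*177/130 = -177/130 ≈ -1.3615)
A² = (-177/130)² = 31329/16900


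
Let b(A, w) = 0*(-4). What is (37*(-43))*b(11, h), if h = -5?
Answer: 0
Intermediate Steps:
b(A, w) = 0
(37*(-43))*b(11, h) = (37*(-43))*0 = -1591*0 = 0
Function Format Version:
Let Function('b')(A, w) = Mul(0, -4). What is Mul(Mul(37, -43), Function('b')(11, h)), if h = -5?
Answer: 0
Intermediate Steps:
Function('b')(A, w) = 0
Mul(Mul(37, -43), Function('b')(11, h)) = Mul(Mul(37, -43), 0) = Mul(-1591, 0) = 0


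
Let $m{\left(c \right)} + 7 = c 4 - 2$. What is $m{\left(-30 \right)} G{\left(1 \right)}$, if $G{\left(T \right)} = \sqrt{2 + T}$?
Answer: $- 129 \sqrt{3} \approx -223.43$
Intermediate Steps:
$m{\left(c \right)} = -9 + 4 c$ ($m{\left(c \right)} = -7 + \left(c 4 - 2\right) = -7 + \left(4 c - 2\right) = -7 + \left(-2 + 4 c\right) = -9 + 4 c$)
$m{\left(-30 \right)} G{\left(1 \right)} = \left(-9 + 4 \left(-30\right)\right) \sqrt{2 + 1} = \left(-9 - 120\right) \sqrt{3} = - 129 \sqrt{3}$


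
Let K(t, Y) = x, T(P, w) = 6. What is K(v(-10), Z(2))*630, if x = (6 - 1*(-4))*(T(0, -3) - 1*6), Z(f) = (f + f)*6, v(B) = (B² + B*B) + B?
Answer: 0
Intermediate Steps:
v(B) = B + 2*B² (v(B) = (B² + B²) + B = 2*B² + B = B + 2*B²)
Z(f) = 12*f (Z(f) = (2*f)*6 = 12*f)
x = 0 (x = (6 - 1*(-4))*(6 - 1*6) = (6 + 4)*(6 - 6) = 10*0 = 0)
K(t, Y) = 0
K(v(-10), Z(2))*630 = 0*630 = 0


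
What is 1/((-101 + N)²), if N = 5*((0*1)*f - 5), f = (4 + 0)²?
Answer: 1/15876 ≈ 6.2988e-5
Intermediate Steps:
f = 16 (f = 4² = 16)
N = -25 (N = 5*((0*1)*16 - 5) = 5*(0*16 - 5) = 5*(0 - 5) = 5*(-5) = -25)
1/((-101 + N)²) = 1/((-101 - 25)²) = 1/((-126)²) = 1/15876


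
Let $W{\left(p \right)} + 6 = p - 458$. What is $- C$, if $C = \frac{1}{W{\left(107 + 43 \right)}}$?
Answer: $\frac{1}{314} \approx 0.0031847$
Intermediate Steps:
$W{\left(p \right)} = -464 + p$ ($W{\left(p \right)} = -6 + \left(p - 458\right) = -6 + \left(-458 + p\right) = -464 + p$)
$C = - \frac{1}{314}$ ($C = \frac{1}{-464 + \left(107 + 43\right)} = \frac{1}{-464 + 150} = \frac{1}{-314} = - \frac{1}{314} \approx -0.0031847$)
$- C = \left(-1\right) \left(- \frac{1}{314}\right) = \frac{1}{314}$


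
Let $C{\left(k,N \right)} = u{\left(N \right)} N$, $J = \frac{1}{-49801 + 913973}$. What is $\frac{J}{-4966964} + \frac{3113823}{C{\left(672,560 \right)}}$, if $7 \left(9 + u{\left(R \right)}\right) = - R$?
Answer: $- \frac{208835896573645591}{3342637357752980} \approx -62.476$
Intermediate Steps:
$u{\left(R \right)} = -9 - \frac{R}{7}$ ($u{\left(R \right)} = -9 + \frac{\left(-1\right) R}{7} = -9 - \frac{R}{7}$)
$J = \frac{1}{864172} \approx 1.1572 \cdot 10^{-6}$
$C{\left(k,N \right)} = N \left(-9 - \frac{N}{7}\right)$ ($C{\left(k,N \right)} = \left(-9 - \frac{N}{7}\right) N = N \left(-9 - \frac{N}{7}\right)$)
$\frac{J}{-4966964} + \frac{3113823}{C{\left(672,560 \right)}} = \frac{1}{864172 \left(-4966964\right)} + \frac{3113823}{\left(- \frac{1}{7}\right) 560 \left(63 + 560\right)} = \frac{1}{864172} \left(- \frac{1}{4966964}\right) + \frac{3113823}{\left(- \frac{1}{7}\right) 560 \cdot 623} = - \frac{1}{4292311213808} + \frac{3113823}{-49840} = - \frac{1}{4292311213808} + 3113823 \left(- \frac{1}{49840}\right) = - \frac{1}{4292311213808} - \frac{3113823}{49840} = - \frac{208835896573645591}{3342637357752980}$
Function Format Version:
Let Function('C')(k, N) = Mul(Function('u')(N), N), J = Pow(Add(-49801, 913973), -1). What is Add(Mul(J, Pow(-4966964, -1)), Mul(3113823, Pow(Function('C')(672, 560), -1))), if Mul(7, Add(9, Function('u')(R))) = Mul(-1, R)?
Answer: Rational(-208835896573645591, 3342637357752980) ≈ -62.476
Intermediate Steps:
Function('u')(R) = Add(-9, Mul(Rational(-1, 7), R)) (Function('u')(R) = Add(-9, Mul(Rational(1, 7), Mul(-1, R))) = Add(-9, Mul(Rational(-1, 7), R)))
J = Rational(1, 864172) (J = Pow(864172, -1) = Rational(1, 864172) ≈ 1.1572e-6)
Function('C')(k, N) = Mul(N, Add(-9, Mul(Rational(-1, 7), N))) (Function('C')(k, N) = Mul(Add(-9, Mul(Rational(-1, 7), N)), N) = Mul(N, Add(-9, Mul(Rational(-1, 7), N))))
Add(Mul(J, Pow(-4966964, -1)), Mul(3113823, Pow(Function('C')(672, 560), -1))) = Add(Mul(Rational(1, 864172), Pow(-4966964, -1)), Mul(3113823, Pow(Mul(Rational(-1, 7), 560, Add(63, 560)), -1))) = Add(Mul(Rational(1, 864172), Rational(-1, 4966964)), Mul(3113823, Pow(Mul(Rational(-1, 7), 560, 623), -1))) = Add(Rational(-1, 4292311213808), Mul(3113823, Pow(-49840, -1))) = Add(Rational(-1, 4292311213808), Mul(3113823, Rational(-1, 49840))) = Add(Rational(-1, 4292311213808), Rational(-3113823, 49840)) = Rational(-208835896573645591, 3342637357752980)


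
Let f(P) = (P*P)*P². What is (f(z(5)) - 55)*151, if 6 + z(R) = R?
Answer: -8154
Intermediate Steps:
z(R) = -6 + R
f(P) = P⁴ (f(P) = P²*P² = P⁴)
(f(z(5)) - 55)*151 = ((-6 + 5)⁴ - 55)*151 = ((-1)⁴ - 55)*151 = (1 - 55)*151 = -54*151 = -8154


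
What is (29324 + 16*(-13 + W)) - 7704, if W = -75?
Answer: 20212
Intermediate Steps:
(29324 + 16*(-13 + W)) - 7704 = (29324 + 16*(-13 - 75)) - 7704 = (29324 + 16*(-88)) - 7704 = (29324 - 1408) - 7704 = 27916 - 7704 = 20212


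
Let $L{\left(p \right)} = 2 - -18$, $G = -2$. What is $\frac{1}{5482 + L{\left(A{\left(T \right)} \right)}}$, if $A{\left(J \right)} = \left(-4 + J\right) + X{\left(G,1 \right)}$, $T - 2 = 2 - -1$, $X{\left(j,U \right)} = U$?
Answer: $\frac{1}{5502} \approx 0.00018175$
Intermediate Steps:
$T = 5$ ($T = 2 + \left(2 - -1\right) = 2 + \left(2 + 1\right) = 2 + 3 = 5$)
$A{\left(J \right)} = -3 + J$ ($A{\left(J \right)} = \left(-4 + J\right) + 1 = -3 + J$)
$L{\left(p \right)} = 20$ ($L{\left(p \right)} = 2 + 18 = 20$)
$\frac{1}{5482 + L{\left(A{\left(T \right)} \right)}} = \frac{1}{5482 + 20} = \frac{1}{5502}$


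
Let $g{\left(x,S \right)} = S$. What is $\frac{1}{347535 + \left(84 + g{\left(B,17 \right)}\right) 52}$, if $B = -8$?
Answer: $\frac{1}{352787} \approx 2.8346 \cdot 10^{-6}$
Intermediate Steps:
$\frac{1}{347535 + \left(84 + g{\left(B,17 \right)}\right) 52} = \frac{1}{347535 + \left(84 + 17\right) 52} = \frac{1}{347535 + 101 \cdot 52} = \frac{1}{347535 + 5252} = \frac{1}{352787}$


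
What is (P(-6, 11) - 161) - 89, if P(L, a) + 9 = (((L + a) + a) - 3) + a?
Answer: -235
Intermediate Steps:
P(L, a) = -12 + L + 3*a (P(L, a) = -9 + ((((L + a) + a) - 3) + a) = -9 + (((L + 2*a) - 3) + a) = -9 + ((-3 + L + 2*a) + a) = -9 + (-3 + L + 3*a) = -12 + L + 3*a)
(P(-6, 11) - 161) - 89 = ((-12 - 6 + 3*11) - 161) - 89 = ((-12 - 6 + 33) - 161) - 89 = (15 - 161) - 89 = -146 - 89 = -235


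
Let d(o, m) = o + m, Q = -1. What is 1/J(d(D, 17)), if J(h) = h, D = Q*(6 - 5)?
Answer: 1/16 ≈ 0.062500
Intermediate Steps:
D = -1 (D = -(6 - 5) = -1*1 = -1)
d(o, m) = m + o
1/J(d(D, 17)) = 1/(17 - 1) = 1/16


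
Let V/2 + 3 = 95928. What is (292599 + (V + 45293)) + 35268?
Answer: 565010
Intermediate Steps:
V = 191850 (V = -6 + 2*95928 = -6 + 191856 = 191850)
(292599 + (V + 45293)) + 35268 = (292599 + (191850 + 45293)) + 35268 = (292599 + 237143) + 35268 = 529742 + 35268 = 565010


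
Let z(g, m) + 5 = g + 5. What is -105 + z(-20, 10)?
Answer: -125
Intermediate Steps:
z(g, m) = g (z(g, m) = -5 + (g + 5) = -5 + (5 + g) = g)
-105 + z(-20, 10) = -105 - 20 = -125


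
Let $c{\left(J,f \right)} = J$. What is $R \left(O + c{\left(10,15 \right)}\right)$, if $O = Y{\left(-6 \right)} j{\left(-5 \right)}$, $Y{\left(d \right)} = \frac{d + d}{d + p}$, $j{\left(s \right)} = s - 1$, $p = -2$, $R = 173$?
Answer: $173$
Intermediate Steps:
$j{\left(s \right)} = -1 + s$
$Y{\left(d \right)} = \frac{2 d}{-2 + d}$ ($Y{\left(d \right)} = \frac{d + d}{d - 2} = \frac{2 d}{-2 + d}$)
$O = -9$ ($O = 2 \left(-6\right) \frac{1}{-2 - 6} \left(-1 - 5\right) = 2 \left(-6\right) \frac{1}{-8} \left(-6\right) = 2 \left(-6\right) \left(- \frac{1}{8}\right) \left(-6\right) = \frac{3}{2} \left(-6\right) = -9$)
$R \left(O + c{\left(10,15 \right)}\right) = 173 \left(-9 + 10\right) = 173 \cdot 1 = 173$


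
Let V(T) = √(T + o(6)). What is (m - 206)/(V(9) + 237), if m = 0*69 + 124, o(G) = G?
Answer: -3239/9359 + 41*√15/28077 ≈ -0.34043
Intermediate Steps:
m = 124 (m = 0 + 124 = 124)
V(T) = √(6 + T) (V(T) = √(T + 6) = √(6 + T))
(m - 206)/(V(9) + 237) = (124 - 206)/(√(6 + 9) + 237) = -82/(√15 + 237) = -82/(237 + √15)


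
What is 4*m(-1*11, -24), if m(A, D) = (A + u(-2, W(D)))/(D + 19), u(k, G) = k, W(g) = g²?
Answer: 52/5 ≈ 10.400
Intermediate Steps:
m(A, D) = (-2 + A)/(19 + D) (m(A, D) = (A - 2)/(D + 19) = (-2 + A)/(19 + D))
4*m(-1*11, -24) = 4*((-2 - 1*11)/(19 - 24)) = 4*((-2 - 11)/(-5)) = 4*(-⅕*(-13)) = 4*(13/5) = 52/5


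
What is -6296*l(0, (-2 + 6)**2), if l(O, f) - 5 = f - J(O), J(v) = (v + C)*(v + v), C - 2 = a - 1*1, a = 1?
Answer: -132216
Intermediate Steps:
C = 2 (C = 2 + (1 - 1*1) = 2 + (1 - 1) = 2 + 0 = 2)
J(v) = 2*v*(2 + v) (J(v) = (v + 2)*(v + v) = (2 + v)*(2*v) = 2*v*(2 + v))
l(O, f) = 5 + f - 2*O*(2 + O) (l(O, f) = 5 + (f - 2*O*(2 + O)) = 5 + f - 2*O*(2 + O))
-6296*l(0, (-2 + 6)**2) = -6296*(5 + (-2 + 6)**2 - 2*0*(2 + 0)) = -6296*(5 + 4**2 - 2*0*2) = -6296*(5 + 16 + 0) = -6296*21 = -132216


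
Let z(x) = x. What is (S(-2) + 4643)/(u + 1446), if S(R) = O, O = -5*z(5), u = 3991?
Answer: 4618/5437 ≈ 0.84937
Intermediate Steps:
O = -25 (O = -5*5 = -25)
S(R) = -25
(S(-2) + 4643)/(u + 1446) = (-25 + 4643)/(3991 + 1446) = 4618/5437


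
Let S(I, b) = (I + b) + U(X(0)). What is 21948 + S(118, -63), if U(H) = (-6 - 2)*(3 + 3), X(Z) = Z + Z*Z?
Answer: 21955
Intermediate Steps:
X(Z) = Z + Z²
U(H) = -48 (U(H) = -8*6 = -48)
S(I, b) = -48 + I + b (S(I, b) = (I + b) - 48 = -48 + I + b)
21948 + S(118, -63) = 21948 + (-48 + 118 - 63) = 21948 + 7 = 21955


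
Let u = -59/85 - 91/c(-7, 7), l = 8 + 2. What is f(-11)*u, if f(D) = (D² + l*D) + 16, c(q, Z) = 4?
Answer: -215217/340 ≈ -632.99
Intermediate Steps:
l = 10
u = -7971/340 (u = -59/85 - 91/4 = -7971/340 ≈ -23.444)
f(D) = 16 + D² + 10*D (f(D) = (D² + 10*D) + 16 = 16 + D² + 10*D)
f(-11)*u = (16 + (-11)² + 10*(-11))*(-7971/340) = (16 + 121 - 110)*(-7971/340) = 27*(-7971/340) = -215217/340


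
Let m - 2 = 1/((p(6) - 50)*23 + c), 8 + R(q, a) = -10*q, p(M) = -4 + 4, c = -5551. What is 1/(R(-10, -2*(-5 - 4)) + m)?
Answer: 6701/629893 ≈ 0.010638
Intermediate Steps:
p(M) = 0
R(q, a) = -8 - 10*q
m = 13401/6701 (m = 2 + 1/((0 - 50)*23 - 5551) = 2 + 1/(-50*23 - 5551) = 2 + 1/(-1150 - 5551) = 2 + 1/(-6701) = 2 - 1/6701 = 13401/6701 ≈ 1.9999)
1/(R(-10, -2*(-5 - 4)) + m) = 1/((-8 - 10*(-10)) + 13401/6701) = 1/((-8 + 100) + 13401/6701) = 1/(92 + 13401/6701) = 1/(629893/6701) = 6701/629893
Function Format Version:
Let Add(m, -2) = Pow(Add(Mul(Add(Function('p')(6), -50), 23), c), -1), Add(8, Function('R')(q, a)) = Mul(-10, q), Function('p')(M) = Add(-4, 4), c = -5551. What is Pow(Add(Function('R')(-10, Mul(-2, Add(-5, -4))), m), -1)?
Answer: Rational(6701, 629893) ≈ 0.010638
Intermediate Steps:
Function('p')(M) = 0
Function('R')(q, a) = Add(-8, Mul(-10, q))
m = Rational(13401, 6701) (m = Add(2, Pow(Add(Mul(Add(0, -50), 23), -5551), -1)) = Add(2, Pow(Add(Mul(-50, 23), -5551), -1)) = Add(2, Pow(Add(-1150, -5551), -1)) = Add(2, Pow(-6701, -1)) = Add(2, Rational(-1, 6701)) = Rational(13401, 6701) ≈ 1.9999)
Pow(Add(Function('R')(-10, Mul(-2, Add(-5, -4))), m), -1) = Pow(Add(Add(-8, Mul(-10, -10)), Rational(13401, 6701)), -1) = Pow(Add(Add(-8, 100), Rational(13401, 6701)), -1) = Pow(Add(92, Rational(13401, 6701)), -1) = Pow(Rational(629893, 6701), -1) = Rational(6701, 629893)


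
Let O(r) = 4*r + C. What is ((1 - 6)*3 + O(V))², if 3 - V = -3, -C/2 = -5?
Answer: 361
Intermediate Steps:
C = 10 (C = -2*(-5) = 10)
V = 6 (V = 3 - 1*(-3) = 3 + 3 = 6)
O(r) = 10 + 4*r (O(r) = 4*r + 10 = 10 + 4*r)
((1 - 6)*3 + O(V))² = ((1 - 6)*3 + (10 + 4*6))² = (-5*3 + (10 + 24))² = (-15 + 34)² = 19² = 361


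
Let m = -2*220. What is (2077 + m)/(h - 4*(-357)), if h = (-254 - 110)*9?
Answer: -1637/1848 ≈ -0.88582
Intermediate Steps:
m = -440
h = -3276 (h = -364*9 = -3276)
(2077 + m)/(h - 4*(-357)) = (2077 - 440)/(-3276 - 4*(-357)) = 1637/(-3276 + 1428) = 1637/(-1848) = 1637*(-1/1848) = -1637/1848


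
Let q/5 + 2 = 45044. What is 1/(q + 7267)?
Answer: 1/232477 ≈ 4.3015e-6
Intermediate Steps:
q = 225210 (q = -10 + 5*45044 = -10 + 225220 = 225210)
1/(q + 7267) = 1/(225210 + 7267) = 1/232477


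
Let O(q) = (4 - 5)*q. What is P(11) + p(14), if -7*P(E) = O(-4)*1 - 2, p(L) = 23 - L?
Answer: 61/7 ≈ 8.7143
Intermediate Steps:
O(q) = -q
P(E) = -2/7 (P(E) = -(-1*(-4)*1 - 2)/7 = -(4*1 - 2)/7 = -(4 - 2)/7 = -1/7*2 = -2/7)
P(11) + p(14) = -2/7 + (23 - 1*14) = -2/7 + (23 - 14) = -2/7 + 9 = 61/7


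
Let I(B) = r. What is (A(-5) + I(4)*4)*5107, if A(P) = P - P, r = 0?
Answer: 0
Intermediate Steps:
A(P) = 0
I(B) = 0
(A(-5) + I(4)*4)*5107 = (0 + 0*4)*5107 = (0 + 0)*5107 = 0*5107 = 0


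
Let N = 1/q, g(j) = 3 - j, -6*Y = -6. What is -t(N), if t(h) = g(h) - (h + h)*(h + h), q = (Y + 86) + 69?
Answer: -4553/1521 ≈ -2.9934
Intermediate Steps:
Y = 1 (Y = -1/6*(-6) = 1)
q = 156 (q = (1 + 86) + 69 = 87 + 69 = 156)
N = 1/156 ≈ 0.0064103
t(h) = 3 - h - 4*h**2 (t(h) = (3 - h) - (h + h)*(h + h) = (3 - h) - 2*h*2*h = (3 - h) - 4*h**2 = 3 - h - 4*h**2)
-t(N) = -(3 - 1*1/156 - 4*(1/156)**2) = -(3 - 1/156 - 4*1/24336) = -(3 - 1/156 - 1/6084) = -1*4553/1521 = -4553/1521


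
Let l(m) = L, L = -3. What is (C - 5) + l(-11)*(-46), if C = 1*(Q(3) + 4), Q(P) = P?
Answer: 140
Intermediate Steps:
l(m) = -3
C = 7 (C = 1*(3 + 4) = 1*7 = 7)
(C - 5) + l(-11)*(-46) = (7 - 5) - 3*(-46) = 2 + 138 = 140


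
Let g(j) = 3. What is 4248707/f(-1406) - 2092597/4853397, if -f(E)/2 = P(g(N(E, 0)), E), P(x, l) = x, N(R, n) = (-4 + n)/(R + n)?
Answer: -6873558121087/9706794 ≈ -7.0812e+5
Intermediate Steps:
N(R, n) = (-4 + n)/(R + n)
f(E) = -6 (f(E) = -2*3 = -6)
4248707/f(-1406) - 2092597/4853397 = 4248707/(-6) - 2092597/4853397 = 4248707*(-1/6) - 2092597*1/4853397 = -4248707/6 - 2092597/4853397 = -6873558121087/9706794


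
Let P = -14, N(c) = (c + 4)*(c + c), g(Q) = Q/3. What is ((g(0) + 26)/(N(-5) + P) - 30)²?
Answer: 5329/4 ≈ 1332.3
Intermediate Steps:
g(Q) = Q/3 (g(Q) = Q*(⅓) = Q/3)
N(c) = 2*c*(4 + c) (N(c) = (4 + c)*(2*c) = 2*c*(4 + c))
((g(0) + 26)/(N(-5) + P) - 30)² = (((⅓)*0 + 26)/(2*(-5)*(4 - 5) - 14) - 30)² = ((0 + 26)/(2*(-5)*(-1) - 14) - 30)² = (26/(10 - 14) - 30)² = (26/(-4) - 30)² = (26*(-¼) - 30)² = (-13/2 - 30)² = (-73/2)² = 5329/4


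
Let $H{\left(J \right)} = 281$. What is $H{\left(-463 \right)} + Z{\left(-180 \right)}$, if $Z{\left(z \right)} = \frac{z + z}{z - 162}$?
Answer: $\frac{5359}{19} \approx 282.05$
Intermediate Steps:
$Z{\left(z \right)} = \frac{2 z}{-162 + z}$
$H{\left(-463 \right)} + Z{\left(-180 \right)} = 281 + 2 \left(-180\right) \frac{1}{-162 - 180} = 281 + 2 \left(-180\right) \frac{1}{-342} = 281 + 2 \left(-180\right) \left(- \frac{1}{342}\right) = 281 + \frac{20}{19} = \frac{5359}{19}$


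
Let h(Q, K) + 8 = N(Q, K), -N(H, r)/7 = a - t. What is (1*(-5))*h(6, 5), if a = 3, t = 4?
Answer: 5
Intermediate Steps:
N(H, r) = 7 (N(H, r) = -7*(3 - 1*4) = -7*(3 - 4) = -7*(-1) = 7)
h(Q, K) = -1 (h(Q, K) = -8 + 7 = -1)
(1*(-5))*h(6, 5) = (1*(-5))*(-1) = -5*(-1) = 5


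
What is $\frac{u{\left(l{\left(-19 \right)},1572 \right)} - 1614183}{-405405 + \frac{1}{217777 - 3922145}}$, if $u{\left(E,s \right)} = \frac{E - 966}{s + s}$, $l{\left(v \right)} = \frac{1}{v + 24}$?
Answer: $\frac{11749774463940094}{2950976692265565} \approx 3.9817$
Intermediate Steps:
$l{\left(v \right)} = \frac{1}{24 + v}$
$u{\left(E,s \right)} = \frac{-966 + E}{2 s}$
$\frac{u{\left(l{\left(-19 \right)},1572 \right)} - 1614183}{-405405 + \frac{1}{217777 - 3922145}} = \frac{\frac{-966 + \frac{1}{24 - 19}}{2 \cdot 1572} - 1614183}{-405405 + \frac{1}{217777 - 3922145}} = \frac{\frac{1}{2} \cdot \frac{1}{1572} \left(-966 + \frac{1}{5}\right) - 1614183}{-405405 + \frac{1}{-3704368}} = \frac{\frac{1}{2} \cdot \frac{1}{1572} \left(-966 + \frac{1}{5}\right) - 1614183}{-405405 - \frac{1}{3704368}} = \frac{\frac{1}{2} \cdot \frac{1}{1572} \left(- \frac{4829}{5}\right) - 1614183}{- \frac{1501769309041}{3704368}} = \left(- \frac{4829}{15720} - 1614183\right) \left(- \frac{3704368}{1501769309041}\right) = \left(- \frac{25374961589}{15720}\right) \left(- \frac{3704368}{1501769309041}\right) = \frac{11749774463940094}{2950976692265565}$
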